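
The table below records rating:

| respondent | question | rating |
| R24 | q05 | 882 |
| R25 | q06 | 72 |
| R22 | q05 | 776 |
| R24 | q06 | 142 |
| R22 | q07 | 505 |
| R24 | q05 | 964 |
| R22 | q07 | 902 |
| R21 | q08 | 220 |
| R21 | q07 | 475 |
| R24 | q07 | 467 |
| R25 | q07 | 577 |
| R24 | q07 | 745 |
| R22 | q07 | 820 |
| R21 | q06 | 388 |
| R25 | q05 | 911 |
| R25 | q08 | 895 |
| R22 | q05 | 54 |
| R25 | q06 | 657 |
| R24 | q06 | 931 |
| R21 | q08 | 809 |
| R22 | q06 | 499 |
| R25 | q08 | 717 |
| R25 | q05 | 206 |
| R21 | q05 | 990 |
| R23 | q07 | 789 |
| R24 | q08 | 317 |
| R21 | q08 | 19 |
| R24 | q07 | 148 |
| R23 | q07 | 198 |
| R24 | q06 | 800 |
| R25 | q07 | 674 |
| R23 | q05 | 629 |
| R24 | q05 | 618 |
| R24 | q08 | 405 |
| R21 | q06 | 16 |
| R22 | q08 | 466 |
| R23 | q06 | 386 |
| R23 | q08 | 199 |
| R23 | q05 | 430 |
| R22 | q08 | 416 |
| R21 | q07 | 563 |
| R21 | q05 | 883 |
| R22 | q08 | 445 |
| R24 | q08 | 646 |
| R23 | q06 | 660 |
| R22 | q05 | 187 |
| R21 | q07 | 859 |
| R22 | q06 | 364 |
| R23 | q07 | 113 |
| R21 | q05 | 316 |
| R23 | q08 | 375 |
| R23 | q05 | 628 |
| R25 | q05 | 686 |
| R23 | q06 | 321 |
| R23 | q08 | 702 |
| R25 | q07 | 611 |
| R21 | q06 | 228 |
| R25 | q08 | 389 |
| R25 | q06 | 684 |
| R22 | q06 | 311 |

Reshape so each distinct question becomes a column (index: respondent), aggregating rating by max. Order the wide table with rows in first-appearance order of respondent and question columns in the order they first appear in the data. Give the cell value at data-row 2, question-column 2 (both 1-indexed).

684

With rows in first-appearance order of respondent, row 2 is respondent=R25. question columns in first-appearance order: q05, q06, q07, q08; column 2 is q06.
Long rows with respondent=R25, question=q06: max(72, 657, 684) = 684.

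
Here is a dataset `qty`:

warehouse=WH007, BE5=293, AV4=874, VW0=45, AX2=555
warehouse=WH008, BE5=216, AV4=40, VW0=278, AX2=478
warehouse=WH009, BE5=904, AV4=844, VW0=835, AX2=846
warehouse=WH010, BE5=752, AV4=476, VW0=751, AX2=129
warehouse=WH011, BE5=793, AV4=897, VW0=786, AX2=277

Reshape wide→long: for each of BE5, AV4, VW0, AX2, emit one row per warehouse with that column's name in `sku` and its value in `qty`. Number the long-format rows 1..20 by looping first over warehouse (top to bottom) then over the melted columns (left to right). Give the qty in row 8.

20 rows total (5 × 4). Row 8: index ⌊(8-1)/4⌋ = 1 into warehouse → WH008; (8-1) mod 4 = 3 into the melted columns → AX2.
So row 8 is (WH008, AX2, 478); qty = 478.

478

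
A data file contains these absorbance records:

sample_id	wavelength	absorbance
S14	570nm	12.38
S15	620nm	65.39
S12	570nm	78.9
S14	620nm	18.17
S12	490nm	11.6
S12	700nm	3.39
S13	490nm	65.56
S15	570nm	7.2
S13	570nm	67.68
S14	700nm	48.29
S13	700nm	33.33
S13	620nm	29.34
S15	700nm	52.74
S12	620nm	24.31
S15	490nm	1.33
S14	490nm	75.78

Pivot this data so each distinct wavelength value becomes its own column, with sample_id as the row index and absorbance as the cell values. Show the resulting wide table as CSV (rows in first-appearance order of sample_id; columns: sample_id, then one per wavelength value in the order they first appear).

Columns: sample_id plus the 4 distinct wavelength values (570nm, 620nm, 490nm, 700nm).
For example, row S14 column 570nm takes absorbance=12.38 from the long row (S14, 570nm).

sample_id,570nm,620nm,490nm,700nm
S14,12.38,18.17,75.78,48.29
S15,7.2,65.39,1.33,52.74
S12,78.9,24.31,11.6,3.39
S13,67.68,29.34,65.56,33.33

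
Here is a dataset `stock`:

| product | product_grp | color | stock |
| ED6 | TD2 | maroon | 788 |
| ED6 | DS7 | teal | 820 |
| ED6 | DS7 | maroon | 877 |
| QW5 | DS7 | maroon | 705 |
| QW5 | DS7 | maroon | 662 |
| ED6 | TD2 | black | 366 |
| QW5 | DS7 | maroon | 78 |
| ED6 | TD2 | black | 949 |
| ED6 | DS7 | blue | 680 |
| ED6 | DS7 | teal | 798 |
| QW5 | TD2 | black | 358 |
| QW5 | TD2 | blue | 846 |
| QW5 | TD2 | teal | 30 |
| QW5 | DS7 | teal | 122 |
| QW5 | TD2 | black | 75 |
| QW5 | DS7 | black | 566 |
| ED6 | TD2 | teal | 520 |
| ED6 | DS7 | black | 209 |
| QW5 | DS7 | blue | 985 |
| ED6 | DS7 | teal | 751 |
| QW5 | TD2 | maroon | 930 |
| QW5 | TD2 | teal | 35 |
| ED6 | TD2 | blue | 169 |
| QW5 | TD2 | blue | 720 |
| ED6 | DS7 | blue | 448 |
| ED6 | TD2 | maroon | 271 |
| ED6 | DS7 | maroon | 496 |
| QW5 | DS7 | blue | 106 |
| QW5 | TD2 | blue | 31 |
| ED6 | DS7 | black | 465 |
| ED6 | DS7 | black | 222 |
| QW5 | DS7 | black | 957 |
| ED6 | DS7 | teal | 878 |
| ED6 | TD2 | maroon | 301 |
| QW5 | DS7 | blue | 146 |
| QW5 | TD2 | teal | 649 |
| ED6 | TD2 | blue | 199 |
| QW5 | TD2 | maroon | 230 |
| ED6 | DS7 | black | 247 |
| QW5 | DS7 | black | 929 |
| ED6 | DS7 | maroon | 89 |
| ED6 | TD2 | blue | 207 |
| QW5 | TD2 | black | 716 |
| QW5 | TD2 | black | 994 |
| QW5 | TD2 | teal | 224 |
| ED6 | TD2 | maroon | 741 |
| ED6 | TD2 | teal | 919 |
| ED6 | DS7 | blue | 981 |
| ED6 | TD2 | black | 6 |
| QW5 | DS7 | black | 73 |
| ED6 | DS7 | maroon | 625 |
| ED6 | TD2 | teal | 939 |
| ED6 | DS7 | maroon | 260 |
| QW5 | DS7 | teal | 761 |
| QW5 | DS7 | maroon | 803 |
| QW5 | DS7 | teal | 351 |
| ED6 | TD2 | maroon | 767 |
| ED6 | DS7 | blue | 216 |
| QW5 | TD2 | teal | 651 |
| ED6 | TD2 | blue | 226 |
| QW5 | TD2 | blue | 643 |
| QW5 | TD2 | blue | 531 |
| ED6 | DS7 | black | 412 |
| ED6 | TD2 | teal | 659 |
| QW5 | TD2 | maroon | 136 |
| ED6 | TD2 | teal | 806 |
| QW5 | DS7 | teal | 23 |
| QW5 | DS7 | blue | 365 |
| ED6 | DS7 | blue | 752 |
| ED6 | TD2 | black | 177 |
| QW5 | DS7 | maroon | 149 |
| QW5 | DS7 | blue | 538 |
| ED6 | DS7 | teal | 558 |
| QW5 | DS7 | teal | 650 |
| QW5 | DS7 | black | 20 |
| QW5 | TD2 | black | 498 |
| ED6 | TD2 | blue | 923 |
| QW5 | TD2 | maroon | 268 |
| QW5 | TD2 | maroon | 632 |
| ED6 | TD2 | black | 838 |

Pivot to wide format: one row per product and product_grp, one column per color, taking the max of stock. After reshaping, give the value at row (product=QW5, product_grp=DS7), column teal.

Rows with product=QW5, product_grp=DS7 and color=teal: stock values are 122, 761, 351, 23, 650.
max(122, 761, 351, 23, 650) = 761.

761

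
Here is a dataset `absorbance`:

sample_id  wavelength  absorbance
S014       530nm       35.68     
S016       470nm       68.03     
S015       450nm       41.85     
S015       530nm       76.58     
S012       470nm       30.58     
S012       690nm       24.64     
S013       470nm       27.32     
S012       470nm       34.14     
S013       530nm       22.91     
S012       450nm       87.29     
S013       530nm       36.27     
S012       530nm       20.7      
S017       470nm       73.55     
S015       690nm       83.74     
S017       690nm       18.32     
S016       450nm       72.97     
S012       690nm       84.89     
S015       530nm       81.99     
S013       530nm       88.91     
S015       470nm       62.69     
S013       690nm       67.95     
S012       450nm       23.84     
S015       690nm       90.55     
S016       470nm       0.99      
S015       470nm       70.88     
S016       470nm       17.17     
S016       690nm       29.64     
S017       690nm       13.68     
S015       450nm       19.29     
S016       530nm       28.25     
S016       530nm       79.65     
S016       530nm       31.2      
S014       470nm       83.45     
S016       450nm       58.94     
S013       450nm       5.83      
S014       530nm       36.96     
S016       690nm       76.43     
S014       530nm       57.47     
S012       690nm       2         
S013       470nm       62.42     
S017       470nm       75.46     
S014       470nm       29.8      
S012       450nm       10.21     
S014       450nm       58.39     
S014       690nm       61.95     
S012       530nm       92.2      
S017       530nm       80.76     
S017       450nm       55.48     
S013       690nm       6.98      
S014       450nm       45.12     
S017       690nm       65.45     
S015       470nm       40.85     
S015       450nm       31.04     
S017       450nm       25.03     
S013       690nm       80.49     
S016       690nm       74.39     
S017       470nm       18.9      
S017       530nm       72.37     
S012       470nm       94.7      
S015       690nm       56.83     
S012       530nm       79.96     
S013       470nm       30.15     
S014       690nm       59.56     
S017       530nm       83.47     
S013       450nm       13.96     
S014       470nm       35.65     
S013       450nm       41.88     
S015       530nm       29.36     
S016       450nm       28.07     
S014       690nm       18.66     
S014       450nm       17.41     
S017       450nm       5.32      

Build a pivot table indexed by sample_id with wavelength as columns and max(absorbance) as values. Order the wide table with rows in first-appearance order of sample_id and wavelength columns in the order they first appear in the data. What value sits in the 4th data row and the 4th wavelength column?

With rows in first-appearance order of sample_id, row 4 is sample_id=S012. wavelength columns in first-appearance order: 530nm, 470nm, 450nm, 690nm; column 4 is 690nm.
Long rows with sample_id=S012, wavelength=690nm: max(24.64, 84.89, 2) = 84.89.

84.89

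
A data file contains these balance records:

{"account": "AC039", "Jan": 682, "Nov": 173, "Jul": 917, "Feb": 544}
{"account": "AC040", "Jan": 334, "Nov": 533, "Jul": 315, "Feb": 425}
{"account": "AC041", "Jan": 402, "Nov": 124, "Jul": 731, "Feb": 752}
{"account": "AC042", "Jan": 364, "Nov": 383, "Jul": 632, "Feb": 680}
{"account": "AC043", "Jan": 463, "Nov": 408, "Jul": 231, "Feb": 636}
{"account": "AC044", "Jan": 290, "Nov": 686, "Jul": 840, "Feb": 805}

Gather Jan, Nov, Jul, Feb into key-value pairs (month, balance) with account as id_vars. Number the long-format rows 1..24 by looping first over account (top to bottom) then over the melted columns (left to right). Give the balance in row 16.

24 rows total (6 × 4). Row 16: index ⌊(16-1)/4⌋ = 3 into account → AC042; (16-1) mod 4 = 3 into the melted columns → Feb.
So row 16 is (AC042, Feb, 680); balance = 680.

680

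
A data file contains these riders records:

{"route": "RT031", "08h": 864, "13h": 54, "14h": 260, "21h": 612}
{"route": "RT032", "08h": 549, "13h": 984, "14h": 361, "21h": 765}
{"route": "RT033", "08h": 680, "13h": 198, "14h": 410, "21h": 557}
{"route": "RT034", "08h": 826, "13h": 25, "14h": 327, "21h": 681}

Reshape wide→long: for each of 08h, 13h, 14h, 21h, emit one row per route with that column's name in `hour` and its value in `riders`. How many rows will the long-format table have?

16

4 route values × 4 melted columns = 16 rows.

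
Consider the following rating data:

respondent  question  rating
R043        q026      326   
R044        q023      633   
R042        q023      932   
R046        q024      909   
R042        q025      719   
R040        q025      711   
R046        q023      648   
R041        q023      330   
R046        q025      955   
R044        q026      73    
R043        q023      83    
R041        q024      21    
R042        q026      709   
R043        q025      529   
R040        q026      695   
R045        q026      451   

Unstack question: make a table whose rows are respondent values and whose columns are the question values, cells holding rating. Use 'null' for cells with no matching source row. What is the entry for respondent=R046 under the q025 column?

The long row with respondent=R046, question=q025 has rating=955.

955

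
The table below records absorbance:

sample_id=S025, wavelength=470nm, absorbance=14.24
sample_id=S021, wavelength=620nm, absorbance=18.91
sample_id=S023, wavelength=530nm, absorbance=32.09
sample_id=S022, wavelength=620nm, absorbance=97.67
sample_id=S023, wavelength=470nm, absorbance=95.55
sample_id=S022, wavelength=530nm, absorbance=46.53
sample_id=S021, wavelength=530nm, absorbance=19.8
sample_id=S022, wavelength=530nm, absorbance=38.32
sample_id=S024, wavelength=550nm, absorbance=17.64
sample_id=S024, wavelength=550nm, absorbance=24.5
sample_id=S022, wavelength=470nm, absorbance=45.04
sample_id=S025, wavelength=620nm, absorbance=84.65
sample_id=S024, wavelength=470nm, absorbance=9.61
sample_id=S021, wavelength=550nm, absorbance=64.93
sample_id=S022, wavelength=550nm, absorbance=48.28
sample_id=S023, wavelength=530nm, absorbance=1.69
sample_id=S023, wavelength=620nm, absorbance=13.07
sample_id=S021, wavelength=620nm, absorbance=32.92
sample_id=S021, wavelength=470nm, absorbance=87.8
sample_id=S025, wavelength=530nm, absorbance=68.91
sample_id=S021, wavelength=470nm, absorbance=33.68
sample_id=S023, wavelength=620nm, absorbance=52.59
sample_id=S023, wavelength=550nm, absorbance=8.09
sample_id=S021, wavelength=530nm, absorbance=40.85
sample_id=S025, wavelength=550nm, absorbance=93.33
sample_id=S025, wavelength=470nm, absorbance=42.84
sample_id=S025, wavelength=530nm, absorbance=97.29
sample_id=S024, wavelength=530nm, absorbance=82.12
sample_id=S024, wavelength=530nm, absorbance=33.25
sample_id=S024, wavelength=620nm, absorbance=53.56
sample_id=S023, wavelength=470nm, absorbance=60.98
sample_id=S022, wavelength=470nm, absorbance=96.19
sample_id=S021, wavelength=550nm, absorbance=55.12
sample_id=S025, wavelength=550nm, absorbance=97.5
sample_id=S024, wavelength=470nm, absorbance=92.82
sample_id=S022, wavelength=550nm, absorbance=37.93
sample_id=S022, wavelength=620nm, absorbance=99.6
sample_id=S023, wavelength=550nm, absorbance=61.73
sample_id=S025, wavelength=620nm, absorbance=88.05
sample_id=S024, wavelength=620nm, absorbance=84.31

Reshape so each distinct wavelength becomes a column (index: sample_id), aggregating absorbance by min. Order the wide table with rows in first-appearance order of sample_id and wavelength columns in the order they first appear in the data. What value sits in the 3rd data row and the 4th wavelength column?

With rows in first-appearance order of sample_id, row 3 is sample_id=S023. wavelength columns in first-appearance order: 470nm, 620nm, 530nm, 550nm; column 4 is 550nm.
Long rows with sample_id=S023, wavelength=550nm: min(8.09, 61.73) = 8.09.

8.09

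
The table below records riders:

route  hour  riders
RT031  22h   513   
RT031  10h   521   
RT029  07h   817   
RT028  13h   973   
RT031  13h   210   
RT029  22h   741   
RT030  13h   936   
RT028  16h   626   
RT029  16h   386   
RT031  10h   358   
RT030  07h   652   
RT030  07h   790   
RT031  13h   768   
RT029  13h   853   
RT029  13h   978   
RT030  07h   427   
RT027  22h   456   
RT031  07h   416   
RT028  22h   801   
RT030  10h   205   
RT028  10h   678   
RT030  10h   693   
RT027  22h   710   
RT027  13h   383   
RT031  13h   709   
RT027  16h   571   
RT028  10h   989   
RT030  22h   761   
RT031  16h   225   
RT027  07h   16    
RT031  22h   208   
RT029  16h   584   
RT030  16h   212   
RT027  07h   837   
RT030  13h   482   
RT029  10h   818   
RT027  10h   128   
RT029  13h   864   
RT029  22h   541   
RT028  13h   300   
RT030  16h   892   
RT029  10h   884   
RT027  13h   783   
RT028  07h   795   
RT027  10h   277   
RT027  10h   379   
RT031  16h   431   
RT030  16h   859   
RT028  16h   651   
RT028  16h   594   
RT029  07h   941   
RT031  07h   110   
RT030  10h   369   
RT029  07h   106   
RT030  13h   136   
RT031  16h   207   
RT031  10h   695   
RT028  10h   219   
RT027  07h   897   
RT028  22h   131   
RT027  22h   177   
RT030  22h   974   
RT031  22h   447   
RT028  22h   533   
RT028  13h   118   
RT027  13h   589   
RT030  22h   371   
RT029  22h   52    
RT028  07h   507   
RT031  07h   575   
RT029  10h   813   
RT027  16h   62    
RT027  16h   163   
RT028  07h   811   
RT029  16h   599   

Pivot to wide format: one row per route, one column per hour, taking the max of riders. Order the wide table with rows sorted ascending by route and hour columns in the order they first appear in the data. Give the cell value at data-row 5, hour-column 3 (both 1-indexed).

575

With rows sorted ascending by route, row 5 is route=RT031. hour columns in first-appearance order: 22h, 10h, 07h, 13h, 16h; column 3 is 07h.
Long rows with route=RT031, hour=07h: max(416, 110, 575) = 575.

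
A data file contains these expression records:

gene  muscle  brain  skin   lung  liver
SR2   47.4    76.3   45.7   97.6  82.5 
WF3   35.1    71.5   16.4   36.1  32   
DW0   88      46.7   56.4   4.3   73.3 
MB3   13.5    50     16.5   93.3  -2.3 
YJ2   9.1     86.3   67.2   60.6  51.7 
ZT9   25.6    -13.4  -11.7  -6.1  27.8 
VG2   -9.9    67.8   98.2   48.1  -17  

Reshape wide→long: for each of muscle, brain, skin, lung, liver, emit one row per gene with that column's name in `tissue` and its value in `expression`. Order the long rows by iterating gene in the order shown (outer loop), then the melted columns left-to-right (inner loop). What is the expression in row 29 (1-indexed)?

-6.1

35 rows total (7 × 5). Row 29: index ⌊(29-1)/5⌋ = 5 into gene → ZT9; (29-1) mod 5 = 3 into the melted columns → lung.
So row 29 is (ZT9, lung, -6.1); expression = -6.1.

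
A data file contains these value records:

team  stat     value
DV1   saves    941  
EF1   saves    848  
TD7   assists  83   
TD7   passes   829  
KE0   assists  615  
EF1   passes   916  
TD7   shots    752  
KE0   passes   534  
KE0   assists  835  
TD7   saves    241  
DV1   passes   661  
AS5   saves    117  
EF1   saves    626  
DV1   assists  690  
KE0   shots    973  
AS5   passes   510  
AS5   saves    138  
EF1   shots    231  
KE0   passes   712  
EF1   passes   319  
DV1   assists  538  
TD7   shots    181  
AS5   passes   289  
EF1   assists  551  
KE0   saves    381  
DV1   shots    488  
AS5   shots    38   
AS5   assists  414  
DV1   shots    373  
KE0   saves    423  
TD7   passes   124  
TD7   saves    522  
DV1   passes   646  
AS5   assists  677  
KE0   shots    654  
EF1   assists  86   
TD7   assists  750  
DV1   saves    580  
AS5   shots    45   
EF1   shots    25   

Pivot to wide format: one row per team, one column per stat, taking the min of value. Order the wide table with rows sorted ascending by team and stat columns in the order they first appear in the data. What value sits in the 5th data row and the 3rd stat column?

With rows sorted ascending by team, row 5 is team=TD7. stat columns in first-appearance order: saves, assists, passes, shots; column 3 is passes.
Long rows with team=TD7, stat=passes: min(829, 124) = 124.

124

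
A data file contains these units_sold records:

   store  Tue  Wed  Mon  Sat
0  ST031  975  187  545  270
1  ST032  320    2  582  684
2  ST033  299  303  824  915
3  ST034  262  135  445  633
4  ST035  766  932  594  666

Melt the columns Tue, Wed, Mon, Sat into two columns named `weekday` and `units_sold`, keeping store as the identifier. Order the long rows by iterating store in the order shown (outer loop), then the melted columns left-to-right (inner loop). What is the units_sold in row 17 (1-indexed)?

766

20 rows total (5 × 4). Row 17: index ⌊(17-1)/4⌋ = 4 into store → ST035; (17-1) mod 4 = 0 into the melted columns → Tue.
So row 17 is (ST035, Tue, 766); units_sold = 766.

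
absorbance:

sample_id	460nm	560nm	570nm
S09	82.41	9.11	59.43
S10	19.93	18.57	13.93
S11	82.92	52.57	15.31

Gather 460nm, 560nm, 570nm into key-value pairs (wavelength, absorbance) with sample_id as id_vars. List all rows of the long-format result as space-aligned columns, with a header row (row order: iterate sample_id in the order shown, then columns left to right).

sample_id  wavelength  absorbance
S09        460nm       82.41     
S09        560nm       9.11      
S09        570nm       59.43     
S10        460nm       19.93     
S10        560nm       18.57     
S10        570nm       13.93     
S11        460nm       82.92     
S11        560nm       52.57     
S11        570nm       15.31     

Each (sample_id, column) pair becomes one row: 3 × 3 = 9 rows.
For example, (S09, 460nm) → absorbance=82.41.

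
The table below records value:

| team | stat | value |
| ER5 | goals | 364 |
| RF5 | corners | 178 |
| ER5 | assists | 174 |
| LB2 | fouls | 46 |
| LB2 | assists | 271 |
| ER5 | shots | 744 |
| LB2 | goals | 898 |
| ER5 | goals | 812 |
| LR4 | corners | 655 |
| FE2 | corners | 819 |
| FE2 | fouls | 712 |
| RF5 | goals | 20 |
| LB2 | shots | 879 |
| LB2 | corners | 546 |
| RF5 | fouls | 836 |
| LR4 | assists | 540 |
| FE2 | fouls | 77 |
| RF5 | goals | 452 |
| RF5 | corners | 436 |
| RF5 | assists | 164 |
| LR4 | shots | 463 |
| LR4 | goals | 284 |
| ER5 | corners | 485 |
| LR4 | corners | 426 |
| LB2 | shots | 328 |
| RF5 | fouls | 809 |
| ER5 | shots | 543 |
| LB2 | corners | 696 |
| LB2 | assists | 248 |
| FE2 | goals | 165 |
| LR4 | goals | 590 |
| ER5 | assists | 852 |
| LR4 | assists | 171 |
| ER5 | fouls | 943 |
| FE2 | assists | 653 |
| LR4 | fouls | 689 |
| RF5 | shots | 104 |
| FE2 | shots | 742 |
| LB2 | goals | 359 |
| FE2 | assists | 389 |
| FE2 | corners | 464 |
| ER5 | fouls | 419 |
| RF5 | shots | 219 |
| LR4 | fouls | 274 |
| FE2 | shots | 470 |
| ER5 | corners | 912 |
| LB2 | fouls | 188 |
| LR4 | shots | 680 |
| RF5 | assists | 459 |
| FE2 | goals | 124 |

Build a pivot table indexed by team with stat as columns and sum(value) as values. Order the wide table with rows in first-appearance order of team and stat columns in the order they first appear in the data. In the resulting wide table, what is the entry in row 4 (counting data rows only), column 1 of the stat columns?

With rows in first-appearance order of team, row 4 is team=LR4. stat columns in first-appearance order: goals, corners, assists, fouls, shots; column 1 is goals.
Long rows with team=LR4, stat=goals: 284 + 590 = 874.

874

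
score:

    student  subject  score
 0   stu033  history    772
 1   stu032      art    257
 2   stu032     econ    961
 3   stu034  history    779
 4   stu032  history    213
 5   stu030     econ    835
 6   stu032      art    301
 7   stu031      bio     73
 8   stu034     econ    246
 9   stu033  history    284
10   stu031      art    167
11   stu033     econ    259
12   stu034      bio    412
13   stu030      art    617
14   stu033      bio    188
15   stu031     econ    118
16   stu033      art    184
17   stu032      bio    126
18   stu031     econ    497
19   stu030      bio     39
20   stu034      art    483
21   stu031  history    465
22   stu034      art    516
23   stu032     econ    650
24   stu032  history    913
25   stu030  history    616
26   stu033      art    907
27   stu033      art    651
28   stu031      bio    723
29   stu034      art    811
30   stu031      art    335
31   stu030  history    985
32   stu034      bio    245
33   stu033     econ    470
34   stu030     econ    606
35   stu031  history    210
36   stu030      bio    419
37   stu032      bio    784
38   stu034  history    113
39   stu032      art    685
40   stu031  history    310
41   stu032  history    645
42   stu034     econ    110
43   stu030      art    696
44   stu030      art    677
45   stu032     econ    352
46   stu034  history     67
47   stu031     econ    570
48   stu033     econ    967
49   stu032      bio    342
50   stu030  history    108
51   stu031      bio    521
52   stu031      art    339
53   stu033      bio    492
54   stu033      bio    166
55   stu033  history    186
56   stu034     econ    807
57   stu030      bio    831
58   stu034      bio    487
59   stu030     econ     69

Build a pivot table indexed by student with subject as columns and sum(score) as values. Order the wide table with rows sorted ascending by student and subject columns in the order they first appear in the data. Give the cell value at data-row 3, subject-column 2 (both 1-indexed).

1243

With rows sorted ascending by student, row 3 is student=stu032. subject columns in first-appearance order: history, art, econ, bio; column 2 is art.
Long rows with student=stu032, subject=art: 257 + 301 + 685 = 1243.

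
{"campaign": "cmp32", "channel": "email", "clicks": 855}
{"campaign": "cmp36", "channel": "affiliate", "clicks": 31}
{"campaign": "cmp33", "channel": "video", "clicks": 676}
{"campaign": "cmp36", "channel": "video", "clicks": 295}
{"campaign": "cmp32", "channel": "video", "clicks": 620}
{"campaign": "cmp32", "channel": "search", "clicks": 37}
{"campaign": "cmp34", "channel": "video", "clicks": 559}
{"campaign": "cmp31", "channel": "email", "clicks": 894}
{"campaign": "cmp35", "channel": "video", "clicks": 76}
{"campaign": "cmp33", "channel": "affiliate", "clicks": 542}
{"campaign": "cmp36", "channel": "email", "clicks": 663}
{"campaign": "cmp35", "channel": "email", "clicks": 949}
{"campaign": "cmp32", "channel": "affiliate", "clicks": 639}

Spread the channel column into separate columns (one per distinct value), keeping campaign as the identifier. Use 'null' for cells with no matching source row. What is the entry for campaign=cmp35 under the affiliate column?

No long-format row has campaign=cmp35 and channel=affiliate, so the cell is null.

null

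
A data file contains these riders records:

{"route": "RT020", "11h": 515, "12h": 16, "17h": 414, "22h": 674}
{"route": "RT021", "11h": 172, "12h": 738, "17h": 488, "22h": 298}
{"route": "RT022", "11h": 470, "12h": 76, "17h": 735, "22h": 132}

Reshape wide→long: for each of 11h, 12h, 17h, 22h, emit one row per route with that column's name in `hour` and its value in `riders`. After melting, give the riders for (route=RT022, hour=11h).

470

Unpivoting turns each (route, wide-column) pair into one long row.
The wide cell at row RT022, column 11h holds 470, so the long row (RT022, 11h) has riders=470.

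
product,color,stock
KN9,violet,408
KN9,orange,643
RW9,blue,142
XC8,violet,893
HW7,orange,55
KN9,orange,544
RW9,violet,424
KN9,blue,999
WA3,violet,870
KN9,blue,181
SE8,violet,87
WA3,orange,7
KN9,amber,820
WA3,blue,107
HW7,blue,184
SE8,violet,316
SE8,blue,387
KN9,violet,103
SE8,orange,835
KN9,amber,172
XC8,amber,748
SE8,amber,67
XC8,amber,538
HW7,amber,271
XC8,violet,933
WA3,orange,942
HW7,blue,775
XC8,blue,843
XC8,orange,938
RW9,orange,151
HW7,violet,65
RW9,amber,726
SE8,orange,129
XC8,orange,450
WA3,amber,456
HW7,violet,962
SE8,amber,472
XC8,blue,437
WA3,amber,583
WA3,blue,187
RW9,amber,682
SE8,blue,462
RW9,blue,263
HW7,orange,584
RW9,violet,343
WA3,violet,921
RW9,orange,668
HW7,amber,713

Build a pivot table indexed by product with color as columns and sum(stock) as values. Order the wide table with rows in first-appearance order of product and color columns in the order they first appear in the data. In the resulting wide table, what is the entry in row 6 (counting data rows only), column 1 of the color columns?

With rows in first-appearance order of product, row 6 is product=SE8. color columns in first-appearance order: violet, orange, blue, amber; column 1 is violet.
Long rows with product=SE8, color=violet: 87 + 316 = 403.

403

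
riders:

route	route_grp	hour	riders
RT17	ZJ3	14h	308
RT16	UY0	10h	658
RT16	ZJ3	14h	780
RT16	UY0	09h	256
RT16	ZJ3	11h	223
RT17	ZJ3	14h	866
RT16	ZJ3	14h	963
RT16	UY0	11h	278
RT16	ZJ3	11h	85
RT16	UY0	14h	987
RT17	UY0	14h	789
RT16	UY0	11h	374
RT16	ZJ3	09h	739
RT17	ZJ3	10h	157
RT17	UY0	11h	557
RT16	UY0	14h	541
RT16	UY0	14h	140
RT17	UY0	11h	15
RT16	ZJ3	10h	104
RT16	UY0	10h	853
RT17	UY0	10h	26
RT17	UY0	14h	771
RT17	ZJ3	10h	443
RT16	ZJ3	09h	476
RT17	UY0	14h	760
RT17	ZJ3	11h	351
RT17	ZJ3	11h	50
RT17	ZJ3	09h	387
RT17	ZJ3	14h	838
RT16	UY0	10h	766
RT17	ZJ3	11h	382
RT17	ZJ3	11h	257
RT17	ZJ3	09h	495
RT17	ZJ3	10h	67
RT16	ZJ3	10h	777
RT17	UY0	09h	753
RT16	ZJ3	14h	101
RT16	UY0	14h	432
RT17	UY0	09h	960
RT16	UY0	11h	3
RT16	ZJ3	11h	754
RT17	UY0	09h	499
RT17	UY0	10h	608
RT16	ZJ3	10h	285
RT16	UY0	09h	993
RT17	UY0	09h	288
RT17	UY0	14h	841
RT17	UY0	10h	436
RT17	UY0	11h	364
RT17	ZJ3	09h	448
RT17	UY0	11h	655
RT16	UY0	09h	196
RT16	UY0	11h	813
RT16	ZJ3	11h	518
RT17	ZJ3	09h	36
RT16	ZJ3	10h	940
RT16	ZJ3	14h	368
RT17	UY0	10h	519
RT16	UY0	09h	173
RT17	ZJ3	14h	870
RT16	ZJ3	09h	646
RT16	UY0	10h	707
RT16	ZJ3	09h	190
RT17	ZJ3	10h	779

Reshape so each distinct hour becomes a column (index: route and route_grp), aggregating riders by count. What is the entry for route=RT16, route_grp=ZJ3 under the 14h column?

4

Rows with route=RT16, route_grp=ZJ3 and hour=14h: riders values are 780, 963, 101, 368.
4 rows match — count = 4.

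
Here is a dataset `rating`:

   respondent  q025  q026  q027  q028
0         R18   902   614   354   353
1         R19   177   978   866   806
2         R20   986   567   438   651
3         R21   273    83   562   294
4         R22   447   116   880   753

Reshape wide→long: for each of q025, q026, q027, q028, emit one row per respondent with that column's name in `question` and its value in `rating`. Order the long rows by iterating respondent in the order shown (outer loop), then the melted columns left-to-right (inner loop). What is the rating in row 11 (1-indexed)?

20 rows total (5 × 4). Row 11: index ⌊(11-1)/4⌋ = 2 into respondent → R20; (11-1) mod 4 = 2 into the melted columns → q027.
So row 11 is (R20, q027, 438); rating = 438.

438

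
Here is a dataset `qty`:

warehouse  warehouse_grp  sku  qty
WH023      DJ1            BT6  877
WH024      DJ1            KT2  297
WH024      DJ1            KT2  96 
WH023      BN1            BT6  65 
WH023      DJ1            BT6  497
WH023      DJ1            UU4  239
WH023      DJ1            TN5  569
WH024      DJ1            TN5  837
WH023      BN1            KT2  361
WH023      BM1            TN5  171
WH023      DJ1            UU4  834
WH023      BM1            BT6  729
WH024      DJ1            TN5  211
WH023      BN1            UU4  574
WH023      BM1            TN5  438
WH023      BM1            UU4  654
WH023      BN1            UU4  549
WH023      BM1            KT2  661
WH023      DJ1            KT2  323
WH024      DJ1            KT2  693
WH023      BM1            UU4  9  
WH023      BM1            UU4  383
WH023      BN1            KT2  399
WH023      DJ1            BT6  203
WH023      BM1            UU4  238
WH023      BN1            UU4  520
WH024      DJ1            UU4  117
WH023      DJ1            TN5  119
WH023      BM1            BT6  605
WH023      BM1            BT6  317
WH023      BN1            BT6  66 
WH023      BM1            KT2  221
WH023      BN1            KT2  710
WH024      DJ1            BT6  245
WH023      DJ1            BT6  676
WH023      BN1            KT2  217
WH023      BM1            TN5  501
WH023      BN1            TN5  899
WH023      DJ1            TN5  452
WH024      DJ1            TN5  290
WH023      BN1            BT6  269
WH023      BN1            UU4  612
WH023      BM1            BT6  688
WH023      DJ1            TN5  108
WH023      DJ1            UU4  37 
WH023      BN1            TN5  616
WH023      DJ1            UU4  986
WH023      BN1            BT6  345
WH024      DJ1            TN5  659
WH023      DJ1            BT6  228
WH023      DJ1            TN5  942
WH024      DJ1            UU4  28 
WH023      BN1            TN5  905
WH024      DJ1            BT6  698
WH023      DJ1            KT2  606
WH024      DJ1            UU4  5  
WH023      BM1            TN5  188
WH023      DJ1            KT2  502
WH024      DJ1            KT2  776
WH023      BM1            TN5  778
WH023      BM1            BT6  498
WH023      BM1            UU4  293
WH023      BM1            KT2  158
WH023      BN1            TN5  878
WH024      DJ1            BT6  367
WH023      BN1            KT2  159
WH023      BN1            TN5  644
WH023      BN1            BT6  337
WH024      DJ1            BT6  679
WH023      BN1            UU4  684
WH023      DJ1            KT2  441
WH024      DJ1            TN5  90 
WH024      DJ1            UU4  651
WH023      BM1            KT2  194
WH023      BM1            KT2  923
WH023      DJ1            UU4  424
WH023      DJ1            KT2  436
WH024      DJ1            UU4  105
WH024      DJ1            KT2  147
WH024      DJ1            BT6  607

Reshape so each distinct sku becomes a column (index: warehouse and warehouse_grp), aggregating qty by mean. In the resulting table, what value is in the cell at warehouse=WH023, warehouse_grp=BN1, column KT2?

Rows with warehouse=WH023, warehouse_grp=BN1 and sku=KT2: qty values are 361, 399, 710, 217, 159.
(361 + 399 + 710 + 217 + 159) / 5 = 369.20.

369.20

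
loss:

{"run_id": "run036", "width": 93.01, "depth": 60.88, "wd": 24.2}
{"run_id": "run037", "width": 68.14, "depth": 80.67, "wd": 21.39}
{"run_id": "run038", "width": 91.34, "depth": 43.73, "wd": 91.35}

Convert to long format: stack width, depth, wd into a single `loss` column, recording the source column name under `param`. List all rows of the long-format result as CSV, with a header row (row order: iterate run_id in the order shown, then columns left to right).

Each (run_id, column) pair becomes one row: 3 × 3 = 9 rows.
For example, (run036, width) → loss=93.01.

run_id,param,loss
run036,width,93.01
run036,depth,60.88
run036,wd,24.2
run037,width,68.14
run037,depth,80.67
run037,wd,21.39
run038,width,91.34
run038,depth,43.73
run038,wd,91.35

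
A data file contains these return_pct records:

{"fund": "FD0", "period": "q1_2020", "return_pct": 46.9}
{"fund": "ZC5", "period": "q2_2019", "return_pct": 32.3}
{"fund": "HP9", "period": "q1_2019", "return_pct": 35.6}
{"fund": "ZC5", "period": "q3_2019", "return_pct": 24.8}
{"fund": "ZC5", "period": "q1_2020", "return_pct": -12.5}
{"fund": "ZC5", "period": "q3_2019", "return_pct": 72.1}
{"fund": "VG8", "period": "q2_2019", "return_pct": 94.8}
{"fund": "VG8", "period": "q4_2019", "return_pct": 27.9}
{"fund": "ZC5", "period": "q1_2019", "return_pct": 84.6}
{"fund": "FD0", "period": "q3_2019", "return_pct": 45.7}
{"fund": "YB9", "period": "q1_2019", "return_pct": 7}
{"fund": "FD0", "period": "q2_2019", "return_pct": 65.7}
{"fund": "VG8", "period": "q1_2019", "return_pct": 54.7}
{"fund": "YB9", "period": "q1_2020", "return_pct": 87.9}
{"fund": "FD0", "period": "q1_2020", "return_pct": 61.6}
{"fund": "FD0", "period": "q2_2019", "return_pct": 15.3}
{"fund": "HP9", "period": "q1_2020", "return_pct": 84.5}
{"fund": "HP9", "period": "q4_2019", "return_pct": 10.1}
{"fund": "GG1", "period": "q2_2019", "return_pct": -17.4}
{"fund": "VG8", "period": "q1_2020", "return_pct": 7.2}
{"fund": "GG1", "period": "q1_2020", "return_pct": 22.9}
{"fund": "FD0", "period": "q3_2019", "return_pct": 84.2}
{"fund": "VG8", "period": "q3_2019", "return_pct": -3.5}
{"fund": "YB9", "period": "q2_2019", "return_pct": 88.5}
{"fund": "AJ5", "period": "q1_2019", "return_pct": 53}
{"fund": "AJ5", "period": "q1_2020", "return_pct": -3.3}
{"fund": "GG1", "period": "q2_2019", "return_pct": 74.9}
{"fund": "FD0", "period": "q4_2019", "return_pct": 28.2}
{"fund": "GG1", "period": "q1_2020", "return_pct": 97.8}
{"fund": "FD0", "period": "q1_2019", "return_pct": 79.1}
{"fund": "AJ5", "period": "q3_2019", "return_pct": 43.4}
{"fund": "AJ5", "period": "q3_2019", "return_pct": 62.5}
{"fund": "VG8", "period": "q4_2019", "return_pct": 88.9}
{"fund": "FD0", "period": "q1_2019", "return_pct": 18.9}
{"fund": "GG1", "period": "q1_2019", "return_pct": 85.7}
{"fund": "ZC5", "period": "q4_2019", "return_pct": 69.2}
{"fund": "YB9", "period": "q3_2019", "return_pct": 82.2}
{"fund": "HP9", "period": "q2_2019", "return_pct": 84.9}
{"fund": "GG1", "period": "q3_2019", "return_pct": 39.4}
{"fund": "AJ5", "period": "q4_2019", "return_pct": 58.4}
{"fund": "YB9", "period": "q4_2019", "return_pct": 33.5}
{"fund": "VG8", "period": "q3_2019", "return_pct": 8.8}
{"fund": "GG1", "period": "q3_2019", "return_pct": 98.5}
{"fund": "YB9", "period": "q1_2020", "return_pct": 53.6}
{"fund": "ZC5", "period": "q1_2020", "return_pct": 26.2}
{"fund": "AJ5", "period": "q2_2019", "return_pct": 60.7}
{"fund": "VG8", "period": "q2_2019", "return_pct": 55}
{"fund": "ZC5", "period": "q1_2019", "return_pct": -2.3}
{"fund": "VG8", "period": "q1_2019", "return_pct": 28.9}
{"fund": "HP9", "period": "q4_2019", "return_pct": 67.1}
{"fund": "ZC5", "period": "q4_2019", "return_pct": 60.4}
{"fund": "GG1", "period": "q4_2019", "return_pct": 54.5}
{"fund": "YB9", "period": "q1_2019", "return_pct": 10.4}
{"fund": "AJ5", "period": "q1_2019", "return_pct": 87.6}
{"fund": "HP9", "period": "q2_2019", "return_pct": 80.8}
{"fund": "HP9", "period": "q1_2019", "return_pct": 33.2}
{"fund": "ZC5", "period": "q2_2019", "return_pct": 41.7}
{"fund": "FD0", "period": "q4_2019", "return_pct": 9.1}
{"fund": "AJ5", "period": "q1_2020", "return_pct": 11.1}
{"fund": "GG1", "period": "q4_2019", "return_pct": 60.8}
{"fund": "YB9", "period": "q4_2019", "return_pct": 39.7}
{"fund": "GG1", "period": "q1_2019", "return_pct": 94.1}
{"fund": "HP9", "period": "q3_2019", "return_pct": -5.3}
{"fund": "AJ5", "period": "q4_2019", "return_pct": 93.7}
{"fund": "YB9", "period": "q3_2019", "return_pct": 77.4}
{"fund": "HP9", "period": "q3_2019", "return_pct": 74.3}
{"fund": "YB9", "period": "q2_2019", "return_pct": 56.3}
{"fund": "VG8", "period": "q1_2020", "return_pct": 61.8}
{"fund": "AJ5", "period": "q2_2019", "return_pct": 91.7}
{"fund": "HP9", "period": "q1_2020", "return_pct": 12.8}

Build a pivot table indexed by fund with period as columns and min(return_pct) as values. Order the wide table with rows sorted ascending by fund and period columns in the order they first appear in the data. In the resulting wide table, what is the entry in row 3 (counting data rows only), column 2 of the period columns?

With rows sorted ascending by fund, row 3 is fund=GG1. period columns in first-appearance order: q1_2020, q2_2019, q1_2019, q3_2019, q4_2019; column 2 is q2_2019.
Long rows with fund=GG1, period=q2_2019: min(-17.4, 74.9) = -17.4.

-17.4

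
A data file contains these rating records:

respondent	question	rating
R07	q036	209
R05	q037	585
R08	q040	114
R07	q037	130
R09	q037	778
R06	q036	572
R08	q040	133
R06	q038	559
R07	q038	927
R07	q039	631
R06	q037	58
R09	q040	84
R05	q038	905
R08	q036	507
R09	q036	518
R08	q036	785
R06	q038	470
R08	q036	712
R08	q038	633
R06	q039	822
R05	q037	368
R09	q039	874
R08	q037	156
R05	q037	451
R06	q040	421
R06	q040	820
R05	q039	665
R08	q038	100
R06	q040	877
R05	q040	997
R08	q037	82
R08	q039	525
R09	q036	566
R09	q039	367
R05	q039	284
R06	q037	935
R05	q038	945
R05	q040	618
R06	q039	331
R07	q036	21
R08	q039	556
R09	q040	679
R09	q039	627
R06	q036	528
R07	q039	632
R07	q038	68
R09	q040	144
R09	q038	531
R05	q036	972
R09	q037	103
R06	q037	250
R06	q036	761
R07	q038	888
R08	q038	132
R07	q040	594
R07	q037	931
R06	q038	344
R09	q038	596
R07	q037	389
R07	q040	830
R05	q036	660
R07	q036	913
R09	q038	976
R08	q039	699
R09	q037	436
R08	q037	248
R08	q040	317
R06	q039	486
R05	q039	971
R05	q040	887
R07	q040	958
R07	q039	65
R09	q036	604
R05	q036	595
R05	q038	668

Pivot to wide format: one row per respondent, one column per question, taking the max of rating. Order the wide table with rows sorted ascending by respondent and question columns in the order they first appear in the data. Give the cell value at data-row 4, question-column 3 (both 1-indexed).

With rows sorted ascending by respondent, row 4 is respondent=R08. question columns in first-appearance order: q036, q037, q040, q038, q039; column 3 is q040.
Long rows with respondent=R08, question=q040: max(114, 133, 317) = 317.

317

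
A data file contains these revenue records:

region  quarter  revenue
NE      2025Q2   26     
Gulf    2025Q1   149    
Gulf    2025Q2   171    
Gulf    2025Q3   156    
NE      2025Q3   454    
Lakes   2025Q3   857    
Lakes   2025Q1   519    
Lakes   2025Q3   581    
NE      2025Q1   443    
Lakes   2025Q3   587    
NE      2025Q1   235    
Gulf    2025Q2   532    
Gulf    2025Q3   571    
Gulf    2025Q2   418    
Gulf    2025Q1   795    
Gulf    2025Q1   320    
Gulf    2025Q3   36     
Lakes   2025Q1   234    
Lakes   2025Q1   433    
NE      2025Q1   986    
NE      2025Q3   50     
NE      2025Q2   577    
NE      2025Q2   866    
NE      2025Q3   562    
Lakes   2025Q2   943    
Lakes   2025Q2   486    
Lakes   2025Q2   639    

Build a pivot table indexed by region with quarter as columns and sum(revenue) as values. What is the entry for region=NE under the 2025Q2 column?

1469

Rows with region=NE and quarter=2025Q2: revenue values are 26, 577, 866.
26 + 577 + 866 = 1469.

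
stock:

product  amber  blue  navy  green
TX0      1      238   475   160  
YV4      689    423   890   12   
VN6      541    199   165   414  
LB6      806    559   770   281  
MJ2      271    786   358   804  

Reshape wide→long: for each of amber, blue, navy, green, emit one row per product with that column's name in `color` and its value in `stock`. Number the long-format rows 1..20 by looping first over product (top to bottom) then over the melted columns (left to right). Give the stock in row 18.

786

20 rows total (5 × 4). Row 18: index ⌊(18-1)/4⌋ = 4 into product → MJ2; (18-1) mod 4 = 1 into the melted columns → blue.
So row 18 is (MJ2, blue, 786); stock = 786.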